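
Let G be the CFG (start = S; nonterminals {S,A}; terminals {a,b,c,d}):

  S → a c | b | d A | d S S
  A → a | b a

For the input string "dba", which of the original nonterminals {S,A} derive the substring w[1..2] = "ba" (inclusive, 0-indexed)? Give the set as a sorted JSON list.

CNF form of G:
  S -> T1 T2 | T3 A | T3 X4 | b
  A -> T0 T1 | a
  T0 -> b
  T1 -> a
  T2 -> c
  T3 -> d
  X4 -> S S

CYK table (by increasing span) — only the sub-triangle for w[1..2]:
  cell(1,1) b: {S,T0}  orig:{S}
  cell(2,2) a: {A,T1}  orig:{A}
  cell(1,2) ba: {A}

Original NTs in T[1,2] deriving "ba": ["A"]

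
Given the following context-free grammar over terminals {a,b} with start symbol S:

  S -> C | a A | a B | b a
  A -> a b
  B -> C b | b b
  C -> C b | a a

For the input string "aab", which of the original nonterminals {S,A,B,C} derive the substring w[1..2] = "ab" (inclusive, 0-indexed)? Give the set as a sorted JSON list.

Convert to CNF:
  S -> C T1 | T0 A | T0 B | T0 T0 | T1 T0
  A -> T0 T1
  B -> C T1 | T1 T1
  C -> C T1 | T0 T0
  T0 -> a
  T1 -> b

Fill CYK table bottom-up (cells [i..j] with 1 ≤ i ≤ j ≤ 2 only):
  [1..1]={T0}  "a"  orig:{}
  [2..2]={T1}  "b"  orig:{}
  [1..2]={A}  "ab"

Original NTs in T[1,2] deriving "ab": ["A"]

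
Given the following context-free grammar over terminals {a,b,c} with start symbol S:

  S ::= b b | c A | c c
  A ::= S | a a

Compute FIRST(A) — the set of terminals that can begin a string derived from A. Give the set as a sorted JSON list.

FIRST iteration:
pass 1:
  A via A→a a: +{a}
  S via S→b b: +{b}
  S via S→c A: +{c}
  FIRST[S]={b,c}  FIRST[A]={a}
pass 2:
  A via A→S: +{b,c}
  FIRST[S]={b,c}  FIRST[A]={a,b,c}
pass 3: (stable)
  FIRST[S]={b,c}  FIRST[A]={a,b,c}

FIRST(A) = ["a", "b", "c"]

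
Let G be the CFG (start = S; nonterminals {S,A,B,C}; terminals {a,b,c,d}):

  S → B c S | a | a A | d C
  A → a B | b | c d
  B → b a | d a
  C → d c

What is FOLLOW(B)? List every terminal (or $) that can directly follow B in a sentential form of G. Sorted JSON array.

FIRST iteration:
pass 1:
  A via A→a B: +{a}
  A via A→b: +{b}
  A via A→c d: +{c}
  B via B→b a: +{b}
  B via B→d a: +{d}
  C via C→d c: +{d}
  S via S→B c S: +{b,d}
  S via S→a: +{a}
  FIRST(S)={a,b,d}  FIRST(A)={a,b,c}  FIRST(B)={b,d}  FIRST(C)={d}
pass 2: done
  FIRST(S)={a,b,d}  FIRST(A)={a,b,c}  FIRST(B)={b,d}  FIRST(C)={d}

FOLLOW iteration:
seed FOLLOW(S) with $
iter 1:
  S→B c S: FOLLOW(B) ⊇ FIRST(c) = {c}; new: +{c}
  S→a A: FOLLOW(A) ⊇ FOLLOW(S) ⊇ {$}; new: +{$}
  S→d C: FOLLOW(C) ⊇ FOLLOW(S) ⊇ {$}; new: +{$}
  S: {$}  A: {$}  B: {c}  C: {$}
iter 2:
  A→a B: FOLLOW(B) ⊇ FOLLOW(A) ⊇ {$}; new: +{$}
  S: {$}  A: {$}  B: {$,c}  C: {$}
iter 3: (no change)
  S: {$}  A: {$}  B: {$,c}  C: {$}

FOLLOW(B) = ["$", "c"]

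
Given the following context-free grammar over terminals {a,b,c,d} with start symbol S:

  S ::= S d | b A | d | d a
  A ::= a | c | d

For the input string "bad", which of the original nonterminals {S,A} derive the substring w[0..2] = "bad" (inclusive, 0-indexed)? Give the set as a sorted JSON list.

Convert to CNF:
  S -> S T0 | T0 T2 | T1 A | d
  A -> a | c | d
  T0 -> d
  T1 -> b
  T2 -> a

Fill CYK table bottom-up (cells [i..j] with 0 ≤ i ≤ j ≤ 2 only):
  T[0,0] 'b' = {T1}  orig:{}
  T[1,1] 'a' = {A,T2}  orig:{A}
  T[2,2] 'd' = {A,S,T0}  orig:{A,S}
  T[0,1] 'ba' = {S}
  T[1,2] 'ad' = ∅
  T[0,2] 'bad' = {S}

Original NTs in T[0,2] deriving "bad": ["S"]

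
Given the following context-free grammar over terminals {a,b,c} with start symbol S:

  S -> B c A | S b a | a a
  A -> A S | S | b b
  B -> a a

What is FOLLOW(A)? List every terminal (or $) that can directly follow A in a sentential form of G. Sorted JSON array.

FIRST sets, iterate to fixpoint:
round 1:
  A via A→b b: +{b}
  B via B→a a: +{a}
  S via S→B c A: +{a}
  FIRST(S)={a}  FIRST(A)={b}  FIRST(B)={a}
round 2:
  A via A→S: +{a}
  FIRST(S)={a}  FIRST(A)={a,b}  FIRST(B)={a}
round 3: (no change)
  FIRST(S)={a}  FIRST(A)={a,b}  FIRST(B)={a}

FOLLOW iteration:
FOLLOW(S) := {$}
pass 1:
  A→A S: FOLLOW(A) ⊇ FIRST(S) = {a}; new: +{a}
  A→A S: FOLLOW(S) ⊇ FOLLOW(A) ⊇ {a}; new: +{a}
  S→B c A: FOLLOW(B) ⊇ FIRST(c) = {c}; new: +{c}
  S→B c A: FOLLOW(A) ⊇ FOLLOW(S) ⊇ {$,a}; new: +{$}
  S→S b a: FOLLOW(S) ⊇ FIRST(b) = {b}; new: +{b}
  S: {$,a,b}  A: {$,a}  B: {c}
pass 2:
  S→B c A: FOLLOW(A) ⊇ FOLLOW(S) ⊇ {$,a,b}; new: +{b}
  S: {$,a,b}  A: {$,a,b}  B: {c}
pass 3: (stable)
  S: {$,a,b}  A: {$,a,b}  B: {c}

FOLLOW(A) = ["$", "a", "b"]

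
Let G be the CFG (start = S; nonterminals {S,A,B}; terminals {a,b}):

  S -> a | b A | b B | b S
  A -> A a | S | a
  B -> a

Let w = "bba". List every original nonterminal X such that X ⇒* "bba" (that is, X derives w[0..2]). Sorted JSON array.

CNF form of G:
  S -> T1 A | T1 B | T1 S | a
  A -> A T0 | T1 A | T1 B | T1 S | a
  B -> a
  T0 -> a
  T1 -> b

CYK table (by increasing span) — only the sub-triangle for w[0..2]:
  T[0,0] 'b' = {T1}  orig:{}
  T[1,1] 'b' = {T1}  orig:{}
  T[2,2] 'a' = {A,B,S,T0}  orig:{A,B,S}
  T[0,1] 'bb' = ∅
  T[1,2] 'ba' = {A,S}
  T[0,2] 'bba' = {A,S}

Original NTs in T[0,2] deriving "bba": ["A", "S"]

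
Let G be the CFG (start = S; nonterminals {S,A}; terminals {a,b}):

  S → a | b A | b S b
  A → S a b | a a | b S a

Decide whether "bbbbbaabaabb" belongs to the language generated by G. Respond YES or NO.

CNF form of G:
  S -> T1 A | T1 X4 | a
  A -> S X2 | T0 T0 | T1 X3
  T0 -> a
  T1 -> b
  X2 -> T0 T1
  X3 -> S T0
  X4 -> S T1

CYK fill:
  cell(0,0) b: {T1}  orig:{}
  cell(1,1) b: {T1}  orig:{}
  cell(2,2) b: {T1}  orig:{}
  cell(3,3) b: {T1}  orig:{}
  cell(4,4) b: {T1}  orig:{}
  cell(5,5) a: {S,T0}  orig:{S}
  cell(6,6) a: {S,T0}  orig:{S}
  cell(7,7) b: {T1}  orig:{}
  cell(8,8) a: {S,T0}  orig:{S}
  cell(9,9) a: {S,T0}  orig:{S}
  cell(10,10) b: {T1}  orig:{}
  cell(11,11) b: {T1}  orig:{}
  cell(0,1) bb: ∅
  cell(1,2) bb: ∅
  cell(2,3) bb: ∅
  cell(3,4) bb: ∅
  cell(4,5) ba: ∅
  cell(5,6) aa: {A,X3}  orig:{A}
  cell(6,7) ab: {X2,X4}  orig:{}
  cell(7,8) ba: ∅
  cell(8,9) aa: {A,X3}  orig:{A}
  cell(9,10) ab: {X2,X4}  orig:{}
  cell(10,11) bb: ∅
  cell(0,2) bbb: ∅
  cell(1,3) bbb: ∅
  cell(2,4) bbb: ∅
  cell(3,5) bba: ∅
  cell(4,6) baa: {A,S}
  cell(5,7) aab: {A}
  cell(6,8) aba: ∅
  cell(7,9) baa: {A,S}
  cell(8,10) aab: {A}
  cell(9,11) abb: ∅
  cell(0,3) bbbb: ∅
  cell(1,4) bbbb: ∅
  cell(2,5) bbba: ∅
  cell(3,6) bbaa: {S}
  cell(4,7) baab: {S,X4}  orig:{S}
  cell(5,8) aaba: ∅
  cell(6,9) abaa: ∅
  cell(7,10) baab: {S,X4}  orig:{S}
  cell(8,11) aabb: ∅
  cell(0,4) bbbbb: ∅
  cell(1,5) bbbba: ∅
  cell(2,6) bbbaa: ∅
  cell(3,7) bbaab: {S,X4}  orig:{S}
  cell(4,8) baaba: {X3}  orig:{}
  cell(5,9) aabaa: ∅
  cell(6,10) abaab: ∅
  cell(7,11) baabb: {X4}  orig:{}
  cell(0,5) bbbbba: ∅
  cell(1,6) bbbbaa: ∅
  cell(2,7) bbbaab: {S}
  cell(3,8) bbaaba: {A,X3}  orig:{A}
  cell(4,9) baabaa: ∅
  cell(5,10) aabaab: ∅
  cell(6,11) abaabb: ∅
  cell(0,6) bbbbbaa: ∅
  cell(1,7) bbbbaab: ∅
  cell(2,8) bbbaaba: {A,S,X3}  orig:{A,S}
  cell(3,9) bbaabaa: ∅
  cell(4,10) baabaab: ∅
  cell(5,11) aabaabb: ∅
  cell(0,7) bbbbbaab: ∅
  cell(1,8) bbbbaaba: {A,S}
  cell(2,9) bbbaabaa: {X3}  orig:{}
  cell(3,10) bbaabaab: ∅
  cell(4,11) baabaabb: ∅
  cell(0,8) bbbbbaaba: {S}
  cell(1,9) bbbbaabaa: {A,X3}  orig:{A}
  cell(2,10) bbbaabaab: {A}
  cell(3,11) bbaabaabb: ∅
  cell(0,9) bbbbbaabaa: {A,S,X3}  orig:{A,S}
  cell(1,10) bbbbaabaab: {A,S}
  cell(2,11) bbbaabaabb: ∅
  cell(0,10) bbbbbaabaab: {A,S,X4}  orig:{A,S}
  cell(1,11) bbbbaabaabb: {X4}  orig:{}
  cell(0,11) bbbbbaabaabb: {S,X4}  orig:{S}

S ∈ T[0,11] ⇒ YES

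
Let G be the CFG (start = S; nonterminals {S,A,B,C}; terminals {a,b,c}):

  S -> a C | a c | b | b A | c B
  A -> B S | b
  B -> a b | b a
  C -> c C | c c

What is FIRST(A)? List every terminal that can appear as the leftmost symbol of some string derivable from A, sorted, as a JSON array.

Compute FIRST by fixpoint:
round 1:
  A via A→b: +{b}
  B via B→a b: +{a}
  B via B→b a: +{b}
  C via C→c C: +{c}
  S via S→a C: +{a}
  S via S→b: +{b}
  S via S→c B: +{c}
  FIRST[S]={a,b,c}  FIRST[A]={b}  FIRST[B]={a,b}  FIRST[C]={c}
round 2:
  A via A→B S: +{a}
  FIRST[S]={a,b,c}  FIRST[A]={a,b}  FIRST[B]={a,b}  FIRST[C]={c}
round 3: (no change)
  FIRST[S]={a,b,c}  FIRST[A]={a,b}  FIRST[B]={a,b}  FIRST[C]={c}

FIRST(A) = ["a", "b"]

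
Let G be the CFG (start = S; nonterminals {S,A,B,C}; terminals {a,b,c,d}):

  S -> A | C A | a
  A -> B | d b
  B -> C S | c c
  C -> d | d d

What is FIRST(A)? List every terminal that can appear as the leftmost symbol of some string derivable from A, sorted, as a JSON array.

FIRST sets, iterate to fixpoint:
[1]
  A via A→d b: +{d}
  B via B→c c: +{c}
  C via C→d: +{d}
  S via S→A: +{d}
  S via S→a: +{a}
  FIRST[S]={a,d}  FIRST[A]={d}  FIRST[B]={c}  FIRST[C]={d}
[2]
  A via A→B: +{c}
  B via B→C S: +{d}
  S via S→A: +{c}
  FIRST[S]={a,c,d}  FIRST[A]={c,d}  FIRST[B]={c,d}  FIRST[C]={d}
[3] done
  FIRST[S]={a,c,d}  FIRST[A]={c,d}  FIRST[B]={c,d}  FIRST[C]={d}

FIRST(A) = ["c", "d"]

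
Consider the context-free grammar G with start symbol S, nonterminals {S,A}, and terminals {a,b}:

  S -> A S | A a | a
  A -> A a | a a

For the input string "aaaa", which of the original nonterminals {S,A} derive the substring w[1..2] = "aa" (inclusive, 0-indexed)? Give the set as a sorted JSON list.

CNF form of G:
  S -> A S | A T0 | a
  A -> A T0 | T0 T0
  T0 -> a

CYK table (by increasing span), restricted to cells inside w[1..2]:
  cell(1,1) a: {S,T0}  orig:{S}
  cell(2,2) a: {S,T0}  orig:{S}
  cell(1,2) aa: {A}

Original NTs in T[1,2] deriving "aa": ["A"]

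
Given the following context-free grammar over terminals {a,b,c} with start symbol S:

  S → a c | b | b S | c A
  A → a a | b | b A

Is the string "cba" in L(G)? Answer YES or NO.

CNF form of G:
  S -> T0 T2 | T1 S | T2 A | b
  A -> T0 T0 | T1 A | b
  T0 -> a
  T1 -> b
  T2 -> c

Fill CYK table bottom-up:
  T[0,0] 'c' = {T2}  orig:{}
  T[1,1] 'b' = {A,S,T1}  orig:{A,S}
  T[2,2] 'a' = {T0}  orig:{}
  T[0,1] 'cb' = {S}
  T[1,2] 'ba' = ∅
  T[0,2] 'cba' = ∅

S ∉ T[0,2] ⇒ NO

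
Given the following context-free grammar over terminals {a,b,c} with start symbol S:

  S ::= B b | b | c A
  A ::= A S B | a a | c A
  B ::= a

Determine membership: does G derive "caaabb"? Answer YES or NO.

Convert to CNF:
  S -> B T2 | T1 A | b
  A -> A X3 | T0 T0 | T1 A
  B -> a
  T0 -> a
  T1 -> c
  T2 -> b
  X3 -> S B

CYK fill:
  cell(0,0) c: {T1}  orig:{}
  cell(1,1) a: {B,T0}  orig:{B}
  cell(2,2) a: {B,T0}  orig:{B}
  cell(3,3) a: {B,T0}  orig:{B}
  cell(4,4) b: {S,T2}  orig:{S}
  cell(5,5) b: {S,T2}  orig:{S}
  cell(0,1) ca: ∅
  cell(1,2) aa: {A}
  cell(2,3) aa: {A}
  cell(3,4) ab: {S}
  cell(4,5) bb: ∅
  cell(0,2) caa: {A,S}
  cell(1,3) aaa: ∅
  cell(2,4) aab: ∅
  cell(3,5) abb: ∅
  cell(0,3) caaa: {X3}  orig:{}
  cell(1,4) aaab: ∅
  cell(2,5) aabb: ∅
  cell(0,4) caaab: ∅
  cell(1,5) aaabb: ∅
  cell(0,5) caaabb: ∅

S ∉ T[0,5] ⇒ NO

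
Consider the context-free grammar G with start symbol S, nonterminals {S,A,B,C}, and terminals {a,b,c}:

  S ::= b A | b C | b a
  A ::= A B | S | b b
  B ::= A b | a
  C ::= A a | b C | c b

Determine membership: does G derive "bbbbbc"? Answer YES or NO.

CNF form of G:
  S -> T0 A | T0 C | T0 T1
  A -> A B | T0 A | T0 C | T0 T0 | T0 T1
  B -> A T0 | a
  C -> A T1 | T0 C | T2 T0
  T0 -> b
  T1 -> a
  T2 -> c

CYK table (by increasing span):
  cell(0,0) b: {T0}  orig:{}
  cell(1,1) b: {T0}  orig:{}
  cell(2,2) b: {T0}  orig:{}
  cell(3,3) b: {T0}  orig:{}
  cell(4,4) b: {T0}  orig:{}
  cell(5,5) c: {T2}  orig:{}
  cell(0,1) bb: {A}
  cell(1,2) bb: {A}
  cell(2,3) bb: {A}
  cell(3,4) bb: {A}
  cell(4,5) bc: ∅
  cell(0,2) bbb: {A,B,S}
  cell(1,3) bbb: {A,B,S}
  cell(2,4) bbb: {A,B,S}
  cell(3,5) bbc: ∅
  cell(0,3) bbbb: {A,B,S}
  cell(1,4) bbbb: {A,B,S}
  cell(2,5) bbbc: ∅
  cell(0,4) bbbbb: {A,B,S}
  cell(1,5) bbbbc: ∅
  cell(0,5) bbbbbc: ∅

S ∉ T[0,5] ⇒ NO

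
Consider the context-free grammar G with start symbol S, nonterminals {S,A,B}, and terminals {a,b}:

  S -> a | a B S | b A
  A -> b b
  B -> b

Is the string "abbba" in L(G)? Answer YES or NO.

CNF form of G:
  S -> T0 A | T1 X2 | a
  A -> T0 T0
  B -> b
  T0 -> b
  T1 -> a
  X2 -> B S

Fill CYK table bottom-up:
  T[0,0] 'a' = {S,T1}  orig:{S}
  T[1,1] 'b' = {B,T0}  orig:{B}
  T[2,2] 'b' = {B,T0}  orig:{B}
  T[3,3] 'b' = {B,T0}  orig:{B}
  T[4,4] 'a' = {S,T1}  orig:{S}
  T[0,1] 'ab' = ∅
  T[1,2] 'bb' = {A}
  T[2,3] 'bb' = {A}
  T[3,4] 'ba' = {X2}  orig:{}
  T[0,2] 'abb' = ∅
  T[1,3] 'bbb' = {S}
  T[2,4] 'bba' = ∅
  T[0,3] 'abbb' = ∅
  T[1,4] 'bbba' = ∅
  T[0,4] 'abbba' = ∅

S ∉ T[0,4] ⇒ NO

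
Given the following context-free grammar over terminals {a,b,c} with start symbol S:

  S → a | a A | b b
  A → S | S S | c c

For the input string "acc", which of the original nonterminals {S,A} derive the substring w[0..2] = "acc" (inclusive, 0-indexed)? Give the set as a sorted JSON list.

CNF form of G:
  S -> T0 A | T1 T1 | a
  A -> S S | T0 A | T1 T1 | T2 T2 | a
  T0 -> a
  T1 -> b
  T2 -> c

CYK table (by increasing span), restricted to cells inside w[0..2]:
  [0..0]={A,S,T0}  "a"  orig:{A,S}
  [1..1]={T2}  "c"  orig:{}
  [2..2]={T2}  "c"  orig:{}
  [0..1]=∅  "ac"
  [1..2]={A}  "cc"
  [0..2]={A,S}  "acc"

Original NTs in T[0,2] deriving "acc": ["A", "S"]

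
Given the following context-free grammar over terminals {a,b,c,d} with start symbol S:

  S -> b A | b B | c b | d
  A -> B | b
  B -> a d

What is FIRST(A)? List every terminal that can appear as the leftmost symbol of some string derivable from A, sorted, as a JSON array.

FIRST iteration:
pass 1:
  A via A→b: +{b}
  B via B→a d: +{a}
  S via S→b A: +{b}
  S via S→c b: +{c}
  S via S→d: +{d}
  FIRST(S)={b,c,d}  FIRST(A)={b}  FIRST(B)={a}
pass 2:
  A via A→B: +{a}
  FIRST(S)={b,c,d}  FIRST(A)={a,b}  FIRST(B)={a}
pass 3: (no change)
  FIRST(S)={b,c,d}  FIRST(A)={a,b}  FIRST(B)={a}

FIRST(A) = ["a", "b"]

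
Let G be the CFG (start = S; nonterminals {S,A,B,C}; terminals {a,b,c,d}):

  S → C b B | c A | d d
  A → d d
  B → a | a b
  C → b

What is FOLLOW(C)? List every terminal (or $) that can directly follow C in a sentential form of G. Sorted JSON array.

FIRST iteration:
round 1:
  A via A→d d: +{d}
  B via B→a: +{a}
  C via C→b: +{b}
  S via S→C b B: +{b}
  S via S→c A: +{c}
  S via S→d d: +{d}
  FIRST(S)={b,c,d}  FIRST(A)={d}  FIRST(B)={a}  FIRST(C)={b}
round 2: (stable)
  FIRST(S)={b,c,d}  FIRST(A)={d}  FIRST(B)={a}  FIRST(C)={b}

FOLLOW sets:
seed FOLLOW(S) with $
round 1:
  S→C b B: FOLLOW(C) ⊇ FIRST(b) = {b}; new: +{b}
  S→C b B: FOLLOW(B) ⊇ FOLLOW(S) ⊇ {$}; new: +{$}
  S→c A: FOLLOW(A) ⊇ FOLLOW(S) ⊇ {$}; new: +{$}
  FOLLOW(S)={$}  FOLLOW(A)={$}  FOLLOW(B)={$}  FOLLOW(C)={b}
round 2: — fixpoint
  FOLLOW(S)={$}  FOLLOW(A)={$}  FOLLOW(B)={$}  FOLLOW(C)={b}

FOLLOW(C) = ["b"]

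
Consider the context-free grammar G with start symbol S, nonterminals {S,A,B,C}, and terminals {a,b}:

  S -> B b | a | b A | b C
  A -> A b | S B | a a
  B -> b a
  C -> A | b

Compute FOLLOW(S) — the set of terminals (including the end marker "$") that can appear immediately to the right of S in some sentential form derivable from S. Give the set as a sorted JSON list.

FIRST sets, iterate to fixpoint:
pass 1:
  A via A→a a: +{a}
  B via B→b a: +{b}
  C via C→A: +{a}
  C via C→b: +{b}
  S via S→B b: +{b}
  S via S→a: +{a}
  S: {a,b}  A: {a}  B: {b}  C: {a,b}
pass 2:
  A via A→S B: +{b}
  S: {a,b}  A: {a,b}  B: {b}  C: {a,b}
pass 3: done
  S: {a,b}  A: {a,b}  B: {b}  C: {a,b}

Compute FOLLOW by fixpoint:
seed FOLLOW(S) with $
round 1:
  A→A b: FOLLOW(A) ⊇ FIRST(b) = {b}; new: +{b}
  A→S B: FOLLOW(S) ⊇ FIRST(B) = {b}; new: +{b}
  A→S B: FOLLOW(B) ⊇ FOLLOW(A) ⊇ {b}; new: +{b}
  S→b A: FOLLOW(A) ⊇ FOLLOW(S) ⊇ {$,b}; new: +{$}
  S→b C: FOLLOW(C) ⊇ FOLLOW(S) ⊇ {$,b}; new: +{$,b}
  FOLLOW(S)={$,b}  FOLLOW(A)={$,b}  FOLLOW(B)={b}  FOLLOW(C)={$,b}
round 2:
  A→S B: FOLLOW(B) ⊇ FOLLOW(A) ⊇ {$,b}; new: +{$}
  FOLLOW(S)={$,b}  FOLLOW(A)={$,b}  FOLLOW(B)={$,b}  FOLLOW(C)={$,b}
round 3: (no change)
  FOLLOW(S)={$,b}  FOLLOW(A)={$,b}  FOLLOW(B)={$,b}  FOLLOW(C)={$,b}

FOLLOW(S) = ["$", "b"]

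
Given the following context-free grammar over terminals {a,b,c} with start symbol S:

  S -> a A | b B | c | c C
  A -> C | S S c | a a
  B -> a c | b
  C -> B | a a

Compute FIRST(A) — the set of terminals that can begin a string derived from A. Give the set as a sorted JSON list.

FIRST iteration:
pass 1:
  A via A→a a: +{a}
  B via B→a c: +{a}
  B via B→b: +{b}
  C via C→B: +{a,b}
  S via S→a A: +{a}
  S via S→b B: +{b}
  S via S→c: +{c}
  FIRST[S]={a,b,c}  FIRST[A]={a}  FIRST[B]={a,b}  FIRST[C]={a,b}
pass 2:
  A via A→C: +{b}
  A via A→S S c: +{c}
  FIRST[S]={a,b,c}  FIRST[A]={a,b,c}  FIRST[B]={a,b}  FIRST[C]={a,b}
pass 3: — fixpoint
  FIRST[S]={a,b,c}  FIRST[A]={a,b,c}  FIRST[B]={a,b}  FIRST[C]={a,b}

FIRST(A) = ["a", "b", "c"]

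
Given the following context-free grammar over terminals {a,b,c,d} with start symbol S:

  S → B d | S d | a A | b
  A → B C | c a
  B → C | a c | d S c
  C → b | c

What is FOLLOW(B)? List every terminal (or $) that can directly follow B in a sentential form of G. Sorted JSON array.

FIRST iteration:
round 1:
  A via A→c a: +{c}
  B via B→a c: +{a}
  B via B→d S c: +{d}
  C via C→b: +{b}
  C via C→c: +{c}
  S via S→B d: +{a,d}
  S via S→b: +{b}
  FIRST[S]={a,b,d}  FIRST[A]={c}  FIRST[B]={a,d}  FIRST[C]={b,c}
round 2:
  A via A→B C: +{a,d}
  B via B→C: +{b,c}
  S via S→B d: +{c}
  FIRST[S]={a,b,c,d}  FIRST[A]={a,c,d}  FIRST[B]={a,b,c,d}  FIRST[C]={b,c}
round 3:
  A via A→B C: +{b}
  FIRST[S]={a,b,c,d}  FIRST[A]={a,b,c,d}  FIRST[B]={a,b,c,d}  FIRST[C]={b,c}
round 4: — fixpoint
  FIRST[S]={a,b,c,d}  FIRST[A]={a,b,c,d}  FIRST[B]={a,b,c,d}  FIRST[C]={b,c}

Compute FOLLOW by fixpoint:
FOLLOW(S) := {$}
iter 1:
  A→B C: FOLLOW(B) ⊇ FIRST(C) = {b,c}; new: +{b,c}
  B→C: FOLLOW(C) ⊇ FOLLOW(B) ⊇ {b,c}; new: +{b,c}
  B→d S c: FOLLOW(S) ⊇ FIRST(c) = {c}; new: +{c}
  S→B d: FOLLOW(B) ⊇ FIRST(d) = {d}; new: +{d}
  S→S d: FOLLOW(S) ⊇ FIRST(d) = {d}; new: +{d}
  S→a A: FOLLOW(A) ⊇ FOLLOW(S) ⊇ {$,c,d}; new: +{$,c,d}
  S: {$,c,d}  A: {$,c,d}  B: {b,c,d}  C: {b,c}
iter 2:
  A→B C: FOLLOW(C) ⊇ FOLLOW(A) ⊇ {$,c,d}; new: +{$,d}
  S: {$,c,d}  A: {$,c,d}  B: {b,c,d}  C: {$,b,c,d}
iter 3: — fixpoint
  S: {$,c,d}  A: {$,c,d}  B: {b,c,d}  C: {$,b,c,d}

FOLLOW(B) = ["b", "c", "d"]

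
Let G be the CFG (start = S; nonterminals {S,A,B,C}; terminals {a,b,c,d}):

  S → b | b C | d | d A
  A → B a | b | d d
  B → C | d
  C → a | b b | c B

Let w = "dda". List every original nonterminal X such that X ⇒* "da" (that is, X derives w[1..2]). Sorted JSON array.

Convert to CNF:
  S -> T1 A | T2 C | b | d
  A -> B T0 | T1 T1 | b
  B -> T2 T2 | T3 B | a | d
  C -> T2 T2 | T3 B | a
  T0 -> a
  T1 -> d
  T2 -> b
  T3 -> c

Fill CYK table bottom-up (cells [i..j] with 1 ≤ i ≤ j ≤ 2 only):
  cell(1,1) d: {B,S,T1}  orig:{B,S}
  cell(2,2) a: {B,C,T0}  orig:{B,C}
  cell(1,2) da: {A}

Original NTs in T[1,2] deriving "da": ["A"]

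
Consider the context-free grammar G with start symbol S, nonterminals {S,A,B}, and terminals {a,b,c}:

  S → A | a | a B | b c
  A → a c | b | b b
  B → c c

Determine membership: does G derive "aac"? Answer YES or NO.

Convert to CNF:
  S -> T0 B | T0 T1 | T2 T1 | T2 T2 | a | b
  A -> T0 T1 | T2 T2 | b
  B -> T1 T1
  T0 -> a
  T1 -> c
  T2 -> b

CYK fill:
  cell(0,0) a: {S,T0}  orig:{S}
  cell(1,1) a: {S,T0}  orig:{S}
  cell(2,2) c: {T1}  orig:{}
  cell(0,1) aa: ∅
  cell(1,2) ac: {A,S}
  cell(0,2) aac: ∅

S ∉ T[0,2] ⇒ NO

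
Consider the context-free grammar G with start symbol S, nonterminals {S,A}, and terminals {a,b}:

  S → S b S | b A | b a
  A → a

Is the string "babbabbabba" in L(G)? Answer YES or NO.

CNF form of G:
  S -> S X2 | T0 A | T0 T1
  A -> a
  T0 -> b
  T1 -> a
  X2 -> T0 S

CYK table (by increasing span):
  [0..0]={T0}  "b"  orig:{}
  [1..1]={A,T1}  "a"  orig:{A}
  [2..2]={T0}  "b"  orig:{}
  [3..3]={T0}  "b"  orig:{}
  [4..4]={A,T1}  "a"  orig:{A}
  [5..5]={T0}  "b"  orig:{}
  [6..6]={T0}  "b"  orig:{}
  [7..7]={A,T1}  "a"  orig:{A}
  [8..8]={T0}  "b"  orig:{}
  [9..9]={T0}  "b"  orig:{}
  [10..10]={A,T1}  "a"  orig:{A}
  [0..1]={S}  "ba"
  [1..2]=∅  "ab"
  [2..3]=∅  "bb"
  [3..4]={S}  "ba"
  [4..5]=∅  "ab"
  [5..6]=∅  "bb"
  [6..7]={S}  "ba"
  [7..8]=∅  "ab"
  [8..9]=∅  "bb"
  [9..10]={S}  "ba"
  [0..2]=∅  "bab"
  [1..3]=∅  "abb"
  [2..4]={X2}  "bba"  orig:{}
  [3..5]=∅  "bab"
  [4..6]=∅  "abb"
  [5..7]={X2}  "bba"  orig:{}
  [6..8]=∅  "bab"
  [7..9]=∅  "abb"
  [8..10]={X2}  "bba"  orig:{}
  [0..3]=∅  "babb"
  [1..4]=∅  "abba"
  [2..5]=∅  "bbab"
  [3..6]=∅  "babb"
  [4..7]=∅  "abba"
  [5..8]=∅  "bbab"
  [6..9]=∅  "babb"
  [7..10]=∅  "abba"
  [0..4]={S}  "babba"
  [1..5]=∅  "abbab"
  [2..6]=∅  "bbabb"
  [3..7]={S}  "babba"
  [4..8]=∅  "abbab"
  [5..9]=∅  "bbabb"
  [6..10]={S}  "babba"
  [0..5]=∅  "babbab"
  [1..6]=∅  "abbabb"
  [2..7]={X2}  "bbabba"  orig:{}
  [3..8]=∅  "babbab"
  [4..9]=∅  "abbabb"
  [5..10]={X2}  "bbabba"  orig:{}
  [0..6]=∅  "babbabb"
  [1..7]=∅  "abbabba"
  [2..8]=∅  "bbabbab"
  [3..9]=∅  "babbabb"
  [4..10]=∅  "abbabba"
  [0..7]={S}  "babbabba"
  [1..8]=∅  "abbabbab"
  [2..9]=∅  "bbabbabb"
  [3..10]={S}  "babbabba"
  [0..8]=∅  "babbabbab"
  [1..9]=∅  "abbabbabb"
  [2..10]={X2}  "bbabbabba"  orig:{}
  [0..9]=∅  "babbabbabb"
  [1..10]=∅  "abbabbabba"
  [0..10]={S}  "babbabbabba"

S ∈ T[0,10] ⇒ YES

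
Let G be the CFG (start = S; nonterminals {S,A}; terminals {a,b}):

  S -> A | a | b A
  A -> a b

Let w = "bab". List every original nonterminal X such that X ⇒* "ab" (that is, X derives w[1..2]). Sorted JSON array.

Convert to CNF:
  S -> T0 T1 | T1 A | a
  A -> T0 T1
  T0 -> a
  T1 -> b

Fill CYK table bottom-up, restricted to cells inside w[1..2]:
  [1..1]={S,T0}  "a"  orig:{S}
  [2..2]={T1}  "b"  orig:{}
  [1..2]={A,S}  "ab"

Original NTs in T[1,2] deriving "ab": ["A", "S"]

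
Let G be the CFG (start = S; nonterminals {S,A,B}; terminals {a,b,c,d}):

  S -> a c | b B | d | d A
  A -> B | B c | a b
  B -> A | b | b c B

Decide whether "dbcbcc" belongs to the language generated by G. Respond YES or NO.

CNF form of G:
  S -> T1 T0 | T2 B | T3 A | d
  A -> B T0 | T1 T2 | T2 X4 | b
  B -> B T0 | T1 T2 | T2 X5 | b
  T0 -> c
  T1 -> a
  T2 -> b
  T3 -> d
  X4 -> T0 B
  X5 -> T0 B

CYK fill:
  cell(0,0) d: {S,T3}  orig:{S}
  cell(1,1) b: {A,B,T2}  orig:{A,B}
  cell(2,2) c: {T0}  orig:{}
  cell(3,3) b: {A,B,T2}  orig:{A,B}
  cell(4,4) c: {T0}  orig:{}
  cell(5,5) c: {T0}  orig:{}
  cell(0,1) db: {S}
  cell(1,2) bc: {A,B}
  cell(2,3) cb: {X4,X5}  orig:{}
  cell(3,4) bc: {A,B}
  cell(4,5) cc: ∅
  cell(0,2) dbc: {S}
  cell(1,3) bcb: {A,B}
  cell(2,4) cbc: {X4,X5}  orig:{}
  cell(3,5) bcc: {A,B}
  cell(0,3) dbcb: {S}
  cell(1,4) bcbc: {A,B}
  cell(2,5) cbcc: {X4,X5}  orig:{}
  cell(0,4) dbcbc: {S}
  cell(1,5) bcbcc: {A,B}
  cell(0,5) dbcbcc: {S}

S ∈ T[0,5] ⇒ YES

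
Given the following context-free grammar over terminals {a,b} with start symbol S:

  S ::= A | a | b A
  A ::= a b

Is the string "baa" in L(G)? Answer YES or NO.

CNF form of G:
  S -> T0 T1 | T1 A | a
  A -> T0 T1
  T0 -> a
  T1 -> b

CYK table (by increasing span):
  [0..0]={T1}  "b"  orig:{}
  [1..1]={S,T0}  "a"  orig:{S}
  [2..2]={S,T0}  "a"  orig:{S}
  [0..1]=∅  "ba"
  [1..2]=∅  "aa"
  [0..2]=∅  "baa"

S ∉ T[0,2] ⇒ NO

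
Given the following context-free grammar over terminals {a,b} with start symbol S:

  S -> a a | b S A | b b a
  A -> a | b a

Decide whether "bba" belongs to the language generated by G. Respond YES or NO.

CNF form of G:
  S -> T0 X2 | T0 X3 | T1 T1
  A -> T0 T1 | a
  T0 -> b
  T1 -> a
  X2 -> S A
  X3 -> T0 T1

Fill CYK table bottom-up:
  [0..0]={T0}  "b"  orig:{}
  [1..1]={T0}  "b"  orig:{}
  [2..2]={A,T1}  "a"  orig:{A}
  [0..1]=∅  "bb"
  [1..2]={A,X3}  "ba"  orig:{A}
  [0..2]={S}  "bba"

S ∈ T[0,2] ⇒ YES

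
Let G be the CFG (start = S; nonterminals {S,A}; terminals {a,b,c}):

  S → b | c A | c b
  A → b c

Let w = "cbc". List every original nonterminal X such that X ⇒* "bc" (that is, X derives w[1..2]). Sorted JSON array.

Convert to CNF:
  S -> T1 A | T1 T0 | b
  A -> T0 T1
  T0 -> b
  T1 -> c

CYK table (by increasing span) — only the sub-triangle for w[1..2]:
  T[1,1] 'b' = {S,T0}  orig:{S}
  T[2,2] 'c' = {T1}  orig:{}
  T[1,2] 'bc' = {A}

Original NTs in T[1,2] deriving "bc": ["A"]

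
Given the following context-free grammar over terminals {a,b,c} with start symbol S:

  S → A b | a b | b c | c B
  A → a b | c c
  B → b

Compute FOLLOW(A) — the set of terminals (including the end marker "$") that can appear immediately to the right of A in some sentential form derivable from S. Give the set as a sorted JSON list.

FIRST sets, iterate to fixpoint:
pass 1:
  A via A→a b: +{a}
  A via A→c c: +{c}
  B via B→b: +{b}
  S via S→A b: +{a,c}
  S via S→b c: +{b}
  FIRST(S)={a,b,c}  FIRST(A)={a,c}  FIRST(B)={b}
pass 2: — fixpoint
  FIRST(S)={a,b,c}  FIRST(A)={a,c}  FIRST(B)={b}

FOLLOW sets:
initialize: $ ∈ FOLLOW(S)
round 1:
  S→A b: FOLLOW(A) ⊇ FIRST(b) = {b}; new: +{b}
  S→c B: FOLLOW(B) ⊇ FOLLOW(S) ⊇ {$}; new: +{$}
  FOLLOW(S)={$}  FOLLOW(A)={b}  FOLLOW(B)={$}
round 2: (no change)
  FOLLOW(S)={$}  FOLLOW(A)={b}  FOLLOW(B)={$}

FOLLOW(A) = ["b"]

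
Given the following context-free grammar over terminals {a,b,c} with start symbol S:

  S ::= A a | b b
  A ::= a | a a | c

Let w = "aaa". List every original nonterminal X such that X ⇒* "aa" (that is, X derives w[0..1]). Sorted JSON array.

CNF form of G:
  S -> A T0 | T1 T1
  A -> T0 T0 | a | c
  T0 -> a
  T1 -> b

CYK table (by increasing span) — only the sub-triangle for w[0..1]:
  [0..0]={A,T0}  "a"  orig:{A}
  [1..1]={A,T0}  "a"  orig:{A}
  [0..1]={A,S}  "aa"

Original NTs in T[0,1] deriving "aa": ["A", "S"]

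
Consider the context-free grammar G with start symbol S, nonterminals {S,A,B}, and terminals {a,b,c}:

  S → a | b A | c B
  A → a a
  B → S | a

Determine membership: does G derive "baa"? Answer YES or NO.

Convert to CNF:
  S -> T1 A | T2 B | a
  A -> T0 T0
  B -> T1 A | T2 B | a
  T0 -> a
  T1 -> b
  T2 -> c

CYK fill:
  cell(0,0) b: {T1}  orig:{}
  cell(1,1) a: {B,S,T0}  orig:{B,S}
  cell(2,2) a: {B,S,T0}  orig:{B,S}
  cell(0,1) ba: ∅
  cell(1,2) aa: {A}
  cell(0,2) baa: {B,S}

S ∈ T[0,2] ⇒ YES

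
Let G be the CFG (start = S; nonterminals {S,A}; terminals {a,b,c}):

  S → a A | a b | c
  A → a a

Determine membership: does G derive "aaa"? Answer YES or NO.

Convert to CNF:
  S -> T0 A | T0 T1 | c
  A -> T0 T0
  T0 -> a
  T1 -> b

Fill CYK table bottom-up:
  [0..0]={T0}  "a"  orig:{}
  [1..1]={T0}  "a"  orig:{}
  [2..2]={T0}  "a"  orig:{}
  [0..1]={A}  "aa"
  [1..2]={A}  "aa"
  [0..2]={S}  "aaa"

S ∈ T[0,2] ⇒ YES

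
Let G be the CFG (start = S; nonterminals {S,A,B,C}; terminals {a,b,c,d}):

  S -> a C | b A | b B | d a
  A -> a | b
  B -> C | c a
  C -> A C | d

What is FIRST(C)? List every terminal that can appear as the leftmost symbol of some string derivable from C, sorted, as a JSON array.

FIRST sets, iterate to fixpoint:
iter 1:
  A via A→a: +{a}
  A via A→b: +{b}
  B via B→c a: +{c}
  C via C→A C: +{a,b}
  C via C→d: +{d}
  S via S→a C: +{a}
  S via S→b A: +{b}
  S via S→d a: +{d}
  S: {a,b,d}  A: {a,b}  B: {c}  C: {a,b,d}
iter 2:
  B via B→C: +{a,b,d}
  S: {a,b,d}  A: {a,b}  B: {a,b,c,d}  C: {a,b,d}
iter 3: (no change)
  S: {a,b,d}  A: {a,b}  B: {a,b,c,d}  C: {a,b,d}

FIRST(C) = ["a", "b", "d"]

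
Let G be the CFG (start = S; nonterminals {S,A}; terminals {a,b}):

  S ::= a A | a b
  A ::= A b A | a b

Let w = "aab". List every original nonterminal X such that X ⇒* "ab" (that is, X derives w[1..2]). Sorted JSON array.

Convert to CNF:
  S -> T1 A | T1 T0
  A -> A X2 | T1 T0
  T0 -> b
  T1 -> a
  X2 -> T0 A

Fill CYK table bottom-up, restricted to cells inside w[1..2]:
  [1..1]={T1}  "a"  orig:{}
  [2..2]={T0}  "b"  orig:{}
  [1..2]={A,S}  "ab"

Original NTs in T[1,2] deriving "ab": ["A", "S"]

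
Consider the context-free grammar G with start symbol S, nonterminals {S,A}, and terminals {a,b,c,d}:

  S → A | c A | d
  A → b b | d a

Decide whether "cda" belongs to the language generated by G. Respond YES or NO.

Convert to CNF:
  S -> T0 T0 | T1 T2 | T3 A | d
  A -> T0 T0 | T1 T2
  T0 -> b
  T1 -> d
  T2 -> a
  T3 -> c

Fill CYK table bottom-up:
  [0..0]={T3}  "c"  orig:{}
  [1..1]={S,T1}  "d"  orig:{S}
  [2..2]={T2}  "a"  orig:{}
  [0..1]=∅  "cd"
  [1..2]={A,S}  "da"
  [0..2]={S}  "cda"

S ∈ T[0,2] ⇒ YES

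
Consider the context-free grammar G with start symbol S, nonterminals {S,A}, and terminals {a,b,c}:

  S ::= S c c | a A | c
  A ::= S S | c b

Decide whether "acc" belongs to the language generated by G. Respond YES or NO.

Convert to CNF:
  S -> S X3 | T2 A | c
  A -> S S | T0 T1
  T0 -> c
  T1 -> b
  T2 -> a
  X3 -> T0 T0

CYK table (by increasing span):
  [0..0]={T2}  "a"  orig:{}
  [1..1]={S,T0}  "c"  orig:{S}
  [2..2]={S,T0}  "c"  orig:{S}
  [0..1]=∅  "ac"
  [1..2]={A,X3}  "cc"  orig:{A}
  [0..2]={S}  "acc"

S ∈ T[0,2] ⇒ YES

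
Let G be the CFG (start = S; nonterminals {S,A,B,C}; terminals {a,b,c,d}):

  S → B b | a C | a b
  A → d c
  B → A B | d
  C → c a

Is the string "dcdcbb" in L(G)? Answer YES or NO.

CNF form of G:
  S -> B T3 | T2 C | T2 T3
  A -> T0 T1
  B -> A B | d
  C -> T1 T2
  T0 -> d
  T1 -> c
  T2 -> a
  T3 -> b

CYK fill:
  [0..0]={B,T0}  "d"  orig:{B}
  [1..1]={T1}  "c"  orig:{}
  [2..2]={B,T0}  "d"  orig:{B}
  [3..3]={T1}  "c"  orig:{}
  [4..4]={T3}  "b"  orig:{}
  [5..5]={T3}  "b"  orig:{}
  [0..1]={A}  "dc"
  [1..2]=∅  "cd"
  [2..3]={A}  "dc"
  [3..4]=∅  "cb"
  [4..5]=∅  "bb"
  [0..2]={B}  "dcd"
  [1..3]=∅  "cdc"
  [2..4]=∅  "dcb"
  [3..5]=∅  "cbb"
  [0..3]=∅  "dcdc"
  [1..4]=∅  "cdcb"
  [2..5]=∅  "dcbb"
  [0..4]=∅  "dcdcb"
  [1..5]=∅  "cdcbb"
  [0..5]=∅  "dcdcbb"

S ∉ T[0,5] ⇒ NO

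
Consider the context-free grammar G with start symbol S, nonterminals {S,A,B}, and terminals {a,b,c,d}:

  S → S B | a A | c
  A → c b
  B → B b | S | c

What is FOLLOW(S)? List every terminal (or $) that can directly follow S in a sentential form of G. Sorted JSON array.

Compute FIRST by fixpoint:
pass 1:
  A via A→c b: +{c}
  B via B→c: +{c}
  S via S→a A: +{a}
  S via S→c: +{c}
  S: {a,c}  A: {c}  B: {c}
pass 2:
  B via B→S: +{a}
  S: {a,c}  A: {c}  B: {a,c}
pass 3: — fixpoint
  S: {a,c}  A: {c}  B: {a,c}

Compute FOLLOW by fixpoint:
initialize: $ ∈ FOLLOW(S)
round 1:
  B→B b: FOLLOW(B) ⊇ FIRST(b) = {b}; new: +{b}
  B→S: FOLLOW(S) ⊇ FOLLOW(B) ⊇ {b}; new: +{b}
  S→S B: FOLLOW(S) ⊇ FIRST(B) = {a,c}; new: +{a,c}
  S→S B: FOLLOW(B) ⊇ FOLLOW(S) ⊇ {$,a,b,c}; new: +{$,a,c}
  S→a A: FOLLOW(A) ⊇ FOLLOW(S) ⊇ {$,a,b,c}; new: +{$,a,b,c}
  FOLLOW(S)={$,a,b,c}  FOLLOW(A)={$,a,b,c}  FOLLOW(B)={$,a,b,c}
round 2: done
  FOLLOW(S)={$,a,b,c}  FOLLOW(A)={$,a,b,c}  FOLLOW(B)={$,a,b,c}

FOLLOW(S) = ["$", "a", "b", "c"]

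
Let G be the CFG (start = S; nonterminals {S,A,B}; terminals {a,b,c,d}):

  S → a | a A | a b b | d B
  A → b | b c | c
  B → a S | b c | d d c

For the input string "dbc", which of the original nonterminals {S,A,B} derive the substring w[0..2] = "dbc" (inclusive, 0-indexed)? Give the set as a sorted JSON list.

Convert to CNF:
  S -> T2 A | T2 X5 | T3 B | a
  A -> T0 T1 | b | c
  B -> T0 T1 | T2 S | T3 X4
  T0 -> b
  T1 -> c
  T2 -> a
  T3 -> d
  X4 -> T3 T1
  X5 -> T0 T0

CYK table (by increasing span), restricted to cells inside w[0..2]:
  T[0,0] 'd' = {T3}  orig:{}
  T[1,1] 'b' = {A,T0}  orig:{A}
  T[2,2] 'c' = {A,T1}  orig:{A}
  T[0,1] 'db' = ∅
  T[1,2] 'bc' = {A,B}
  T[0,2] 'dbc' = {S}

Original NTs in T[0,2] deriving "dbc": ["S"]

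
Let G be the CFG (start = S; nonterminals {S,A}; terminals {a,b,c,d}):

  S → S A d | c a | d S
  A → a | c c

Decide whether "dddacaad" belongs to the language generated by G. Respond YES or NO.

Convert to CNF:
  S -> S X3 | T0 T2 | T1 S
  A -> T0 T0 | a
  T0 -> c
  T1 -> d
  T2 -> a
  X3 -> A T1

Fill CYK table bottom-up:
  T[0,0] 'd' = {T1}  orig:{}
  T[1,1] 'd' = {T1}  orig:{}
  T[2,2] 'd' = {T1}  orig:{}
  T[3,3] 'a' = {A,T2}  orig:{A}
  T[4,4] 'c' = {T0}  orig:{}
  T[5,5] 'a' = {A,T2}  orig:{A}
  T[6,6] 'a' = {A,T2}  orig:{A}
  T[7,7] 'd' = {T1}  orig:{}
  T[0,1] 'dd' = ∅
  T[1,2] 'dd' = ∅
  T[2,3] 'da' = ∅
  T[3,4] 'ac' = ∅
  T[4,5] 'ca' = {S}
  T[5,6] 'aa' = ∅
  T[6,7] 'ad' = {X3}  orig:{}
  T[0,2] 'ddd' = ∅
  T[1,3] 'dda' = ∅
  T[2,4] 'dac' = ∅
  T[3,5] 'aca' = ∅
  T[4,6] 'caa' = ∅
  T[5,7] 'aad' = ∅
  T[0,3] 'ddda' = ∅
  T[1,4] 'ddac' = ∅
  T[2,5] 'daca' = ∅
  T[3,6] 'acaa' = ∅
  T[4,7] 'caad' = {S}
  T[0,4] 'dddac' = ∅
  T[1,5] 'ddaca' = ∅
  T[2,6] 'dacaa' = ∅
  T[3,7] 'acaad' = ∅
  T[0,5] 'dddaca' = ∅
  T[1,6] 'ddacaa' = ∅
  T[2,7] 'dacaad' = ∅
  T[0,6] 'dddacaa' = ∅
  T[1,7] 'ddacaad' = ∅
  T[0,7] 'dddacaad' = ∅

S ∉ T[0,7] ⇒ NO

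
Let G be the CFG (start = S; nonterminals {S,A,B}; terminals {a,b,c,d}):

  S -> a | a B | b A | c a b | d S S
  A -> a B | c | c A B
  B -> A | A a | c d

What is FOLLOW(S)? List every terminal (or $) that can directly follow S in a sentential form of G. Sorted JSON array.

FIRST iteration:
pass 1:
  A via A→a B: +{a}
  A via A→c: +{c}
  B via B→A: +{a,c}
  S via S→a: +{a}
  S via S→b A: +{b}
  S via S→c a b: +{c}
  S via S→d S S: +{d}
  S: {a,b,c,d}  A: {a,c}  B: {a,c}
pass 2: (no change)
  S: {a,b,c,d}  A: {a,c}  B: {a,c}

Compute FOLLOW by fixpoint:
seed FOLLOW(S) with $
pass 1:
  A→c A B: FOLLOW(A) ⊇ FIRST(B) = {a,c}; new: +{a,c}
  A→c A B: FOLLOW(B) ⊇ FOLLOW(A) ⊇ {a,c}; new: +{a,c}
  S→a B: FOLLOW(B) ⊇ FOLLOW(S) ⊇ {$}; new: +{$}
  S→b A: FOLLOW(A) ⊇ FOLLOW(S) ⊇ {$}; new: +{$}
  S→d S S: FOLLOW(S) ⊇ FIRST(S) = {a,b,c,d}; new: +{a,b,c,d}
  FOLLOW(S)={$,a,b,c,d}  FOLLOW(A)={$,a,c}  FOLLOW(B)={$,a,c}
pass 2:
  S→a B: FOLLOW(B) ⊇ FOLLOW(S) ⊇ {$,a,b,c,d}; new: +{b,d}
  S→b A: FOLLOW(A) ⊇ FOLLOW(S) ⊇ {$,a,b,c,d}; new: +{b,d}
  FOLLOW(S)={$,a,b,c,d}  FOLLOW(A)={$,a,b,c,d}  FOLLOW(B)={$,a,b,c,d}
pass 3: done
  FOLLOW(S)={$,a,b,c,d}  FOLLOW(A)={$,a,b,c,d}  FOLLOW(B)={$,a,b,c,d}

FOLLOW(S) = ["$", "a", "b", "c", "d"]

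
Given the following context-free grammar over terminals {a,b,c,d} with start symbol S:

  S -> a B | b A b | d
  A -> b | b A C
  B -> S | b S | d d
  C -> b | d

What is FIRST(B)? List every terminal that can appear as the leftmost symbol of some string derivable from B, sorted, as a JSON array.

FIRST sets, iterate to fixpoint:
round 1:
  A via A→b: +{b}
  B via B→b S: +{b}
  B via B→d d: +{d}
  C via C→b: +{b}
  C via C→d: +{d}
  S via S→a B: +{a}
  S via S→b A b: +{b}
  S via S→d: +{d}
  S: {a,b,d}  A: {b}  B: {b,d}  C: {b,d}
round 2:
  B via B→S: +{a}
  S: {a,b,d}  A: {b}  B: {a,b,d}  C: {b,d}
round 3: (no change)
  S: {a,b,d}  A: {b}  B: {a,b,d}  C: {b,d}

FIRST(B) = ["a", "b", "d"]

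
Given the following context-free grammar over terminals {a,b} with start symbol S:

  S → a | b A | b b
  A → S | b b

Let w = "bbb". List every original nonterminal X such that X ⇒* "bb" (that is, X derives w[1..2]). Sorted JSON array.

Convert to CNF:
  S -> T0 A | T0 T0 | a
  A -> T0 A | T0 T0 | a
  T0 -> b

CYK fill — only the sub-triangle for w[1..2]:
  [1..1]={T0}  "b"  orig:{}
  [2..2]={T0}  "b"  orig:{}
  [1..2]={A,S}  "bb"

Original NTs in T[1,2] deriving "bb": ["A", "S"]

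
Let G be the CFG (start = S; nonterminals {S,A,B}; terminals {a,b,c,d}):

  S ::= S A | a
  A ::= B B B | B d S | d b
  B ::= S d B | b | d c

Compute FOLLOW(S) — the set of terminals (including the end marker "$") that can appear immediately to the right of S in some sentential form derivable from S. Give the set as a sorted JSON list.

FIRST iteration:
[1]
  A via A→d b: +{d}
  B via B→b: +{b}
  B via B→d c: +{d}
  S via S→a: +{a}
  FIRST(S)={a}  FIRST(A)={d}  FIRST(B)={b,d}
[2]
  A via A→B B B: +{b}
  B via B→S d B: +{a}
  FIRST(S)={a}  FIRST(A)={b,d}  FIRST(B)={a,b,d}
[3]
  A via A→B B B: +{a}
  FIRST(S)={a}  FIRST(A)={a,b,d}  FIRST(B)={a,b,d}
[4] — fixpoint
  FIRST(S)={a}  FIRST(A)={a,b,d}  FIRST(B)={a,b,d}

Compute FOLLOW by fixpoint:
seed FOLLOW(S) with $
round 1:
  A→B B B: FOLLOW(B) ⊇ FIRST(B) = {a,b,d}; new: +{a,b,d}
  B→S d B: FOLLOW(S) ⊇ FIRST(d) = {d}; new: +{d}
  S→S A: FOLLOW(S) ⊇ FIRST(A) = {a,b,d}; new: +{a,b}
  S→S A: FOLLOW(A) ⊇ FOLLOW(S) ⊇ {$,a,b,d}; new: +{$,a,b,d}
  S: {$,a,b,d}  A: {$,a,b,d}  B: {a,b,d}
round 2:
  A→B B B: FOLLOW(B) ⊇ FOLLOW(A) ⊇ {$,a,b,d}; new: +{$}
  S: {$,a,b,d}  A: {$,a,b,d}  B: {$,a,b,d}
round 3: — fixpoint
  S: {$,a,b,d}  A: {$,a,b,d}  B: {$,a,b,d}

FOLLOW(S) = ["$", "a", "b", "d"]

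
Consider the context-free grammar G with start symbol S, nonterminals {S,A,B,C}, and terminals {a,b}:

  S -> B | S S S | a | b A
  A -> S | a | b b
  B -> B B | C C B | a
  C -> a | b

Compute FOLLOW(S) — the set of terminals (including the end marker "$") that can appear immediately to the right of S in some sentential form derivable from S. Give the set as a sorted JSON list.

Compute FIRST by fixpoint:
pass 1:
  A via A→a: +{a}
  A via A→b b: +{b}
  B via B→a: +{a}
  C via C→a: +{a}
  C via C→b: +{b}
  S via S→B: +{a}
  S via S→b A: +{b}
  S: {a,b}  A: {a,b}  B: {a}  C: {a,b}
pass 2:
  B via B→C C B: +{b}
  S: {a,b}  A: {a,b}  B: {a,b}  C: {a,b}
pass 3: done
  S: {a,b}  A: {a,b}  B: {a,b}  C: {a,b}

Compute FOLLOW by fixpoint:
initialize: $ ∈ FOLLOW(S)
iter 1:
  B→B B: FOLLOW(B) ⊇ FIRST(B) = {a,b}; new: +{a,b}
  B→C C B: FOLLOW(C) ⊇ FIRST(C) = {a,b}; new: +{a,b}
  S→B: FOLLOW(B) ⊇ FOLLOW(S) ⊇ {$}; new: +{$}
  S→S S S: FOLLOW(S) ⊇ FIRST(S) = {a,b}; new: +{a,b}
  S→b A: FOLLOW(A) ⊇ FOLLOW(S) ⊇ {$,a,b}; new: +{$,a,b}
  S: {$,a,b}  A: {$,a,b}  B: {$,a,b}  C: {a,b}
iter 2: — fixpoint
  S: {$,a,b}  A: {$,a,b}  B: {$,a,b}  C: {a,b}

FOLLOW(S) = ["$", "a", "b"]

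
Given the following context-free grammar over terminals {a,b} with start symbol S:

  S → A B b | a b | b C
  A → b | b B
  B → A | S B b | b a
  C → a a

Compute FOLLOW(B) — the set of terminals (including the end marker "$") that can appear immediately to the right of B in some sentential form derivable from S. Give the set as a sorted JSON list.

FIRST iteration:
round 1:
  A via A→b: +{b}
  B via B→A: +{b}
  C via C→a a: +{a}
  S via S→A B b: +{b}
  S via S→a b: +{a}
  S: {a,b}  A: {b}  B: {b}  C: {a}
round 2:
  B via B→S B b: +{a}
  S: {a,b}  A: {b}  B: {a,b}  C: {a}
round 3: — fixpoint
  S: {a,b}  A: {b}  B: {a,b}  C: {a}

FOLLOW iteration:
seed FOLLOW(S) with $
iter 1:
  B→S B b: FOLLOW(S) ⊇ FIRST(B) = {a,b}; new: +{a,b}
  B→S B b: FOLLOW(B) ⊇ FIRST(b) = {b}; new: +{b}
  S→A B b: FOLLOW(A) ⊇ FIRST(B) = {a,b}; new: +{a,b}
  S→b C: FOLLOW(C) ⊇ FOLLOW(S) ⊇ {$,a,b}; new: +{$,a,b}
  FOLLOW(S)={$,a,b}  FOLLOW(A)={a,b}  FOLLOW(B)={b}  FOLLOW(C)={$,a,b}
iter 2:
  A→b B: FOLLOW(B) ⊇ FOLLOW(A) ⊇ {a,b}; new: +{a}
  FOLLOW(S)={$,a,b}  FOLLOW(A)={a,b}  FOLLOW(B)={a,b}  FOLLOW(C)={$,a,b}
iter 3: done
  FOLLOW(S)={$,a,b}  FOLLOW(A)={a,b}  FOLLOW(B)={a,b}  FOLLOW(C)={$,a,b}

FOLLOW(B) = ["a", "b"]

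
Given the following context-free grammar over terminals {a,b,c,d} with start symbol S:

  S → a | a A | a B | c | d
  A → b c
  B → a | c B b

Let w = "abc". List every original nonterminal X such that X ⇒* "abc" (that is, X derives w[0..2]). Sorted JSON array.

Convert to CNF:
  S -> T2 A | T2 B | a | c | d
  A -> T0 T1
  B -> T1 X3 | a
  T0 -> b
  T1 -> c
  T2 -> a
  X3 -> B T0

CYK fill, restricted to cells inside w[0..2]:
  cell(0,0) a: {B,S,T2}  orig:{B,S}
  cell(1,1) b: {T0}  orig:{}
  cell(2,2) c: {S,T1}  orig:{S}
  cell(0,1) ab: {X3}  orig:{}
  cell(1,2) bc: {A}
  cell(0,2) abc: {S}

Original NTs in T[0,2] deriving "abc": ["S"]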